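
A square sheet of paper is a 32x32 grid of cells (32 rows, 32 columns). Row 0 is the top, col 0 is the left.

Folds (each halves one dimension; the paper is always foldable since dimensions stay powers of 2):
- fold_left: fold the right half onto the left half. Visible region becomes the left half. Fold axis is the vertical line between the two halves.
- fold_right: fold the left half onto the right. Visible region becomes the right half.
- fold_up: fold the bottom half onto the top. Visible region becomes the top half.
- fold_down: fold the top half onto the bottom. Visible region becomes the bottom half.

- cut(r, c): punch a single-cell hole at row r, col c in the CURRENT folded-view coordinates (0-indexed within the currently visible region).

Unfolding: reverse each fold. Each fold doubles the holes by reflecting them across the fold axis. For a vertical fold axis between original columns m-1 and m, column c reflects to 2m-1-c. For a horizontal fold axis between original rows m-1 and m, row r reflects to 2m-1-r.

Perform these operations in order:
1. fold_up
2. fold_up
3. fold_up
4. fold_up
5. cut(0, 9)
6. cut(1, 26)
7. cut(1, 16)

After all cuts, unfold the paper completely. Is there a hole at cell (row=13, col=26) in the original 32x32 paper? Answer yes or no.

Answer: yes

Derivation:
Op 1 fold_up: fold axis h@16; visible region now rows[0,16) x cols[0,32) = 16x32
Op 2 fold_up: fold axis h@8; visible region now rows[0,8) x cols[0,32) = 8x32
Op 3 fold_up: fold axis h@4; visible region now rows[0,4) x cols[0,32) = 4x32
Op 4 fold_up: fold axis h@2; visible region now rows[0,2) x cols[0,32) = 2x32
Op 5 cut(0, 9): punch at orig (0,9); cuts so far [(0, 9)]; region rows[0,2) x cols[0,32) = 2x32
Op 6 cut(1, 26): punch at orig (1,26); cuts so far [(0, 9), (1, 26)]; region rows[0,2) x cols[0,32) = 2x32
Op 7 cut(1, 16): punch at orig (1,16); cuts so far [(0, 9), (1, 16), (1, 26)]; region rows[0,2) x cols[0,32) = 2x32
Unfold 1 (reflect across h@2): 6 holes -> [(0, 9), (1, 16), (1, 26), (2, 16), (2, 26), (3, 9)]
Unfold 2 (reflect across h@4): 12 holes -> [(0, 9), (1, 16), (1, 26), (2, 16), (2, 26), (3, 9), (4, 9), (5, 16), (5, 26), (6, 16), (6, 26), (7, 9)]
Unfold 3 (reflect across h@8): 24 holes -> [(0, 9), (1, 16), (1, 26), (2, 16), (2, 26), (3, 9), (4, 9), (5, 16), (5, 26), (6, 16), (6, 26), (7, 9), (8, 9), (9, 16), (9, 26), (10, 16), (10, 26), (11, 9), (12, 9), (13, 16), (13, 26), (14, 16), (14, 26), (15, 9)]
Unfold 4 (reflect across h@16): 48 holes -> [(0, 9), (1, 16), (1, 26), (2, 16), (2, 26), (3, 9), (4, 9), (5, 16), (5, 26), (6, 16), (6, 26), (7, 9), (8, 9), (9, 16), (9, 26), (10, 16), (10, 26), (11, 9), (12, 9), (13, 16), (13, 26), (14, 16), (14, 26), (15, 9), (16, 9), (17, 16), (17, 26), (18, 16), (18, 26), (19, 9), (20, 9), (21, 16), (21, 26), (22, 16), (22, 26), (23, 9), (24, 9), (25, 16), (25, 26), (26, 16), (26, 26), (27, 9), (28, 9), (29, 16), (29, 26), (30, 16), (30, 26), (31, 9)]
Holes: [(0, 9), (1, 16), (1, 26), (2, 16), (2, 26), (3, 9), (4, 9), (5, 16), (5, 26), (6, 16), (6, 26), (7, 9), (8, 9), (9, 16), (9, 26), (10, 16), (10, 26), (11, 9), (12, 9), (13, 16), (13, 26), (14, 16), (14, 26), (15, 9), (16, 9), (17, 16), (17, 26), (18, 16), (18, 26), (19, 9), (20, 9), (21, 16), (21, 26), (22, 16), (22, 26), (23, 9), (24, 9), (25, 16), (25, 26), (26, 16), (26, 26), (27, 9), (28, 9), (29, 16), (29, 26), (30, 16), (30, 26), (31, 9)]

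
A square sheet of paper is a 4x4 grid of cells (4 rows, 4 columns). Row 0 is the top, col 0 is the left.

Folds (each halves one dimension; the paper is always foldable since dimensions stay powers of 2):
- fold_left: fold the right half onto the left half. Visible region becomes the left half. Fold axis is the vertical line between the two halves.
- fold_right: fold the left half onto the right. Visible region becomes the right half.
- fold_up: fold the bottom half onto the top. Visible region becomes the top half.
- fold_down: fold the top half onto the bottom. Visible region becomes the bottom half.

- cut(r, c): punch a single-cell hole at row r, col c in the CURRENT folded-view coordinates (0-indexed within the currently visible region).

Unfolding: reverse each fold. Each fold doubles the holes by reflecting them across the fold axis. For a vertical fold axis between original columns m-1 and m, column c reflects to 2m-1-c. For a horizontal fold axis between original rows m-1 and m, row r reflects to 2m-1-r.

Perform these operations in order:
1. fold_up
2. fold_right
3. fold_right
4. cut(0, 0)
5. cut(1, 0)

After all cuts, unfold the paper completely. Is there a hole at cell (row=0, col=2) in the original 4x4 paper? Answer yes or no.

Answer: yes

Derivation:
Op 1 fold_up: fold axis h@2; visible region now rows[0,2) x cols[0,4) = 2x4
Op 2 fold_right: fold axis v@2; visible region now rows[0,2) x cols[2,4) = 2x2
Op 3 fold_right: fold axis v@3; visible region now rows[0,2) x cols[3,4) = 2x1
Op 4 cut(0, 0): punch at orig (0,3); cuts so far [(0, 3)]; region rows[0,2) x cols[3,4) = 2x1
Op 5 cut(1, 0): punch at orig (1,3); cuts so far [(0, 3), (1, 3)]; region rows[0,2) x cols[3,4) = 2x1
Unfold 1 (reflect across v@3): 4 holes -> [(0, 2), (0, 3), (1, 2), (1, 3)]
Unfold 2 (reflect across v@2): 8 holes -> [(0, 0), (0, 1), (0, 2), (0, 3), (1, 0), (1, 1), (1, 2), (1, 3)]
Unfold 3 (reflect across h@2): 16 holes -> [(0, 0), (0, 1), (0, 2), (0, 3), (1, 0), (1, 1), (1, 2), (1, 3), (2, 0), (2, 1), (2, 2), (2, 3), (3, 0), (3, 1), (3, 2), (3, 3)]
Holes: [(0, 0), (0, 1), (0, 2), (0, 3), (1, 0), (1, 1), (1, 2), (1, 3), (2, 0), (2, 1), (2, 2), (2, 3), (3, 0), (3, 1), (3, 2), (3, 3)]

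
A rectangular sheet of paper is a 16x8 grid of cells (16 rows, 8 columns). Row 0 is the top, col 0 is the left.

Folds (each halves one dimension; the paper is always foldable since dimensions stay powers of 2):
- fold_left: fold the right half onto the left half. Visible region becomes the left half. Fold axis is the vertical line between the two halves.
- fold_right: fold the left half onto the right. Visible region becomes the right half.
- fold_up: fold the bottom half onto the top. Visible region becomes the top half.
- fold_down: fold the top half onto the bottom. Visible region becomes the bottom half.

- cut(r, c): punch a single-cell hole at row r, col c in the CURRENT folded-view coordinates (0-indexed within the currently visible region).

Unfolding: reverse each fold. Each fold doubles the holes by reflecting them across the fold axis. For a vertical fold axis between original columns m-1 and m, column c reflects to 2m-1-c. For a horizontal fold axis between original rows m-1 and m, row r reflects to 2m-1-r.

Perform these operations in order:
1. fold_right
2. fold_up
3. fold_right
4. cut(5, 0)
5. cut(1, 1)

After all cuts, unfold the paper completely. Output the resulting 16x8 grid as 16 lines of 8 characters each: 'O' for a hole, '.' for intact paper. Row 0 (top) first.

Op 1 fold_right: fold axis v@4; visible region now rows[0,16) x cols[4,8) = 16x4
Op 2 fold_up: fold axis h@8; visible region now rows[0,8) x cols[4,8) = 8x4
Op 3 fold_right: fold axis v@6; visible region now rows[0,8) x cols[6,8) = 8x2
Op 4 cut(5, 0): punch at orig (5,6); cuts so far [(5, 6)]; region rows[0,8) x cols[6,8) = 8x2
Op 5 cut(1, 1): punch at orig (1,7); cuts so far [(1, 7), (5, 6)]; region rows[0,8) x cols[6,8) = 8x2
Unfold 1 (reflect across v@6): 4 holes -> [(1, 4), (1, 7), (5, 5), (5, 6)]
Unfold 2 (reflect across h@8): 8 holes -> [(1, 4), (1, 7), (5, 5), (5, 6), (10, 5), (10, 6), (14, 4), (14, 7)]
Unfold 3 (reflect across v@4): 16 holes -> [(1, 0), (1, 3), (1, 4), (1, 7), (5, 1), (5, 2), (5, 5), (5, 6), (10, 1), (10, 2), (10, 5), (10, 6), (14, 0), (14, 3), (14, 4), (14, 7)]

Answer: ........
O..OO..O
........
........
........
.OO..OO.
........
........
........
........
.OO..OO.
........
........
........
O..OO..O
........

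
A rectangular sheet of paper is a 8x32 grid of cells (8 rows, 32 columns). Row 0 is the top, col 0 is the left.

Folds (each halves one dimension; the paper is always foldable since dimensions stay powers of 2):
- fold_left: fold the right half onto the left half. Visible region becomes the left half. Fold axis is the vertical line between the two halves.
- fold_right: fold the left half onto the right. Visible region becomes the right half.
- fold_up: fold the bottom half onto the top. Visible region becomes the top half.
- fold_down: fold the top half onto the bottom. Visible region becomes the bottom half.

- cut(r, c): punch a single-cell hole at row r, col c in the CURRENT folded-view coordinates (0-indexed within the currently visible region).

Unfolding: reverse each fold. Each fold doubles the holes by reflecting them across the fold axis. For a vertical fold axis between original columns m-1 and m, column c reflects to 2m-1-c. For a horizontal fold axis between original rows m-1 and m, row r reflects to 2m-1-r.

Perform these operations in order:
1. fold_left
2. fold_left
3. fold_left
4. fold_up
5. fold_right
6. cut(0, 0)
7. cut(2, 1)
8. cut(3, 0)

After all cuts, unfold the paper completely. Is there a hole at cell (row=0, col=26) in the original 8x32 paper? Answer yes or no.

Answer: yes

Derivation:
Op 1 fold_left: fold axis v@16; visible region now rows[0,8) x cols[0,16) = 8x16
Op 2 fold_left: fold axis v@8; visible region now rows[0,8) x cols[0,8) = 8x8
Op 3 fold_left: fold axis v@4; visible region now rows[0,8) x cols[0,4) = 8x4
Op 4 fold_up: fold axis h@4; visible region now rows[0,4) x cols[0,4) = 4x4
Op 5 fold_right: fold axis v@2; visible region now rows[0,4) x cols[2,4) = 4x2
Op 6 cut(0, 0): punch at orig (0,2); cuts so far [(0, 2)]; region rows[0,4) x cols[2,4) = 4x2
Op 7 cut(2, 1): punch at orig (2,3); cuts so far [(0, 2), (2, 3)]; region rows[0,4) x cols[2,4) = 4x2
Op 8 cut(3, 0): punch at orig (3,2); cuts so far [(0, 2), (2, 3), (3, 2)]; region rows[0,4) x cols[2,4) = 4x2
Unfold 1 (reflect across v@2): 6 holes -> [(0, 1), (0, 2), (2, 0), (2, 3), (3, 1), (3, 2)]
Unfold 2 (reflect across h@4): 12 holes -> [(0, 1), (0, 2), (2, 0), (2, 3), (3, 1), (3, 2), (4, 1), (4, 2), (5, 0), (5, 3), (7, 1), (7, 2)]
Unfold 3 (reflect across v@4): 24 holes -> [(0, 1), (0, 2), (0, 5), (0, 6), (2, 0), (2, 3), (2, 4), (2, 7), (3, 1), (3, 2), (3, 5), (3, 6), (4, 1), (4, 2), (4, 5), (4, 6), (5, 0), (5, 3), (5, 4), (5, 7), (7, 1), (7, 2), (7, 5), (7, 6)]
Unfold 4 (reflect across v@8): 48 holes -> [(0, 1), (0, 2), (0, 5), (0, 6), (0, 9), (0, 10), (0, 13), (0, 14), (2, 0), (2, 3), (2, 4), (2, 7), (2, 8), (2, 11), (2, 12), (2, 15), (3, 1), (3, 2), (3, 5), (3, 6), (3, 9), (3, 10), (3, 13), (3, 14), (4, 1), (4, 2), (4, 5), (4, 6), (4, 9), (4, 10), (4, 13), (4, 14), (5, 0), (5, 3), (5, 4), (5, 7), (5, 8), (5, 11), (5, 12), (5, 15), (7, 1), (7, 2), (7, 5), (7, 6), (7, 9), (7, 10), (7, 13), (7, 14)]
Unfold 5 (reflect across v@16): 96 holes -> [(0, 1), (0, 2), (0, 5), (0, 6), (0, 9), (0, 10), (0, 13), (0, 14), (0, 17), (0, 18), (0, 21), (0, 22), (0, 25), (0, 26), (0, 29), (0, 30), (2, 0), (2, 3), (2, 4), (2, 7), (2, 8), (2, 11), (2, 12), (2, 15), (2, 16), (2, 19), (2, 20), (2, 23), (2, 24), (2, 27), (2, 28), (2, 31), (3, 1), (3, 2), (3, 5), (3, 6), (3, 9), (3, 10), (3, 13), (3, 14), (3, 17), (3, 18), (3, 21), (3, 22), (3, 25), (3, 26), (3, 29), (3, 30), (4, 1), (4, 2), (4, 5), (4, 6), (4, 9), (4, 10), (4, 13), (4, 14), (4, 17), (4, 18), (4, 21), (4, 22), (4, 25), (4, 26), (4, 29), (4, 30), (5, 0), (5, 3), (5, 4), (5, 7), (5, 8), (5, 11), (5, 12), (5, 15), (5, 16), (5, 19), (5, 20), (5, 23), (5, 24), (5, 27), (5, 28), (5, 31), (7, 1), (7, 2), (7, 5), (7, 6), (7, 9), (7, 10), (7, 13), (7, 14), (7, 17), (7, 18), (7, 21), (7, 22), (7, 25), (7, 26), (7, 29), (7, 30)]
Holes: [(0, 1), (0, 2), (0, 5), (0, 6), (0, 9), (0, 10), (0, 13), (0, 14), (0, 17), (0, 18), (0, 21), (0, 22), (0, 25), (0, 26), (0, 29), (0, 30), (2, 0), (2, 3), (2, 4), (2, 7), (2, 8), (2, 11), (2, 12), (2, 15), (2, 16), (2, 19), (2, 20), (2, 23), (2, 24), (2, 27), (2, 28), (2, 31), (3, 1), (3, 2), (3, 5), (3, 6), (3, 9), (3, 10), (3, 13), (3, 14), (3, 17), (3, 18), (3, 21), (3, 22), (3, 25), (3, 26), (3, 29), (3, 30), (4, 1), (4, 2), (4, 5), (4, 6), (4, 9), (4, 10), (4, 13), (4, 14), (4, 17), (4, 18), (4, 21), (4, 22), (4, 25), (4, 26), (4, 29), (4, 30), (5, 0), (5, 3), (5, 4), (5, 7), (5, 8), (5, 11), (5, 12), (5, 15), (5, 16), (5, 19), (5, 20), (5, 23), (5, 24), (5, 27), (5, 28), (5, 31), (7, 1), (7, 2), (7, 5), (7, 6), (7, 9), (7, 10), (7, 13), (7, 14), (7, 17), (7, 18), (7, 21), (7, 22), (7, 25), (7, 26), (7, 29), (7, 30)]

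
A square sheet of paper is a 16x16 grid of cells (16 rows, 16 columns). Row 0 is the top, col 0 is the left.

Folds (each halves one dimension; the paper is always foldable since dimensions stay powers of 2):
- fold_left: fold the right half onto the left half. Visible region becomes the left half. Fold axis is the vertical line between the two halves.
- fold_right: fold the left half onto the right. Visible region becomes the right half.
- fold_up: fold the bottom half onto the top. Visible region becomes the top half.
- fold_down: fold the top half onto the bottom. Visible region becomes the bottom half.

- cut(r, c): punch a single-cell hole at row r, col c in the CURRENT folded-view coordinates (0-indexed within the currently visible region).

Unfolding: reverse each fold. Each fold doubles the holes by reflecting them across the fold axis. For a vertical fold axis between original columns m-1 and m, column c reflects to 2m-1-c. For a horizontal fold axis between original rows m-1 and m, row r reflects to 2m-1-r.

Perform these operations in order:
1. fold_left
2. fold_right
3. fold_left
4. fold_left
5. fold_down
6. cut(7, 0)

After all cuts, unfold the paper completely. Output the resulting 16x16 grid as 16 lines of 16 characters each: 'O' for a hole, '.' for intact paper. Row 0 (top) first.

Answer: OOOOOOOOOOOOOOOO
................
................
................
................
................
................
................
................
................
................
................
................
................
................
OOOOOOOOOOOOOOOO

Derivation:
Op 1 fold_left: fold axis v@8; visible region now rows[0,16) x cols[0,8) = 16x8
Op 2 fold_right: fold axis v@4; visible region now rows[0,16) x cols[4,8) = 16x4
Op 3 fold_left: fold axis v@6; visible region now rows[0,16) x cols[4,6) = 16x2
Op 4 fold_left: fold axis v@5; visible region now rows[0,16) x cols[4,5) = 16x1
Op 5 fold_down: fold axis h@8; visible region now rows[8,16) x cols[4,5) = 8x1
Op 6 cut(7, 0): punch at orig (15,4); cuts so far [(15, 4)]; region rows[8,16) x cols[4,5) = 8x1
Unfold 1 (reflect across h@8): 2 holes -> [(0, 4), (15, 4)]
Unfold 2 (reflect across v@5): 4 holes -> [(0, 4), (0, 5), (15, 4), (15, 5)]
Unfold 3 (reflect across v@6): 8 holes -> [(0, 4), (0, 5), (0, 6), (0, 7), (15, 4), (15, 5), (15, 6), (15, 7)]
Unfold 4 (reflect across v@4): 16 holes -> [(0, 0), (0, 1), (0, 2), (0, 3), (0, 4), (0, 5), (0, 6), (0, 7), (15, 0), (15, 1), (15, 2), (15, 3), (15, 4), (15, 5), (15, 6), (15, 7)]
Unfold 5 (reflect across v@8): 32 holes -> [(0, 0), (0, 1), (0, 2), (0, 3), (0, 4), (0, 5), (0, 6), (0, 7), (0, 8), (0, 9), (0, 10), (0, 11), (0, 12), (0, 13), (0, 14), (0, 15), (15, 0), (15, 1), (15, 2), (15, 3), (15, 4), (15, 5), (15, 6), (15, 7), (15, 8), (15, 9), (15, 10), (15, 11), (15, 12), (15, 13), (15, 14), (15, 15)]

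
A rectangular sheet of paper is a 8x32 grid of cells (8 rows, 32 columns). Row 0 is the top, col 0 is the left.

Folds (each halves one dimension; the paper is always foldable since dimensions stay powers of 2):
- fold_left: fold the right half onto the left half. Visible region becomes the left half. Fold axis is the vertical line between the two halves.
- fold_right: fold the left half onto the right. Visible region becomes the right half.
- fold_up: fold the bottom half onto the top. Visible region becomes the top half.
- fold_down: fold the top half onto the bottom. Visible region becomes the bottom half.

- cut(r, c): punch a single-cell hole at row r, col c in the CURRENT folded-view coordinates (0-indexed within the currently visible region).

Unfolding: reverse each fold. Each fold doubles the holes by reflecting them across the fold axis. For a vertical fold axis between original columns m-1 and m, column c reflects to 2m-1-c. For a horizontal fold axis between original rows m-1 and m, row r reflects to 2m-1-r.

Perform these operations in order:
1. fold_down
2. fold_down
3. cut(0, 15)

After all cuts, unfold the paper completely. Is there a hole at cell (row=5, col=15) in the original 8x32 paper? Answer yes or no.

Answer: yes

Derivation:
Op 1 fold_down: fold axis h@4; visible region now rows[4,8) x cols[0,32) = 4x32
Op 2 fold_down: fold axis h@6; visible region now rows[6,8) x cols[0,32) = 2x32
Op 3 cut(0, 15): punch at orig (6,15); cuts so far [(6, 15)]; region rows[6,8) x cols[0,32) = 2x32
Unfold 1 (reflect across h@6): 2 holes -> [(5, 15), (6, 15)]
Unfold 2 (reflect across h@4): 4 holes -> [(1, 15), (2, 15), (5, 15), (6, 15)]
Holes: [(1, 15), (2, 15), (5, 15), (6, 15)]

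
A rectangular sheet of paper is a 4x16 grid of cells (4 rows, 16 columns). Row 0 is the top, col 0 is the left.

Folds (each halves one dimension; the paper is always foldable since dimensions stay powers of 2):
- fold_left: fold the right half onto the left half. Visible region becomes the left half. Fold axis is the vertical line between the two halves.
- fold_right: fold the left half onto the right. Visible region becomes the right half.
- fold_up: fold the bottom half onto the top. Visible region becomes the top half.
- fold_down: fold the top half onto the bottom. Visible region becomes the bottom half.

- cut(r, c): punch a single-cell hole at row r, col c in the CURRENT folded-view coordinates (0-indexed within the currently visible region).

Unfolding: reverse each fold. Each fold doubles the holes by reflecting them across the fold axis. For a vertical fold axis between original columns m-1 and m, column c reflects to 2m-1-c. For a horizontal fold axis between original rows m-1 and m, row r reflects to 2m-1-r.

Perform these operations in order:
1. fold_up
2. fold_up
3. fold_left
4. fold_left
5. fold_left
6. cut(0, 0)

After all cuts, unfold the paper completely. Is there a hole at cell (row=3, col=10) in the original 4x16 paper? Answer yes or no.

Answer: no

Derivation:
Op 1 fold_up: fold axis h@2; visible region now rows[0,2) x cols[0,16) = 2x16
Op 2 fold_up: fold axis h@1; visible region now rows[0,1) x cols[0,16) = 1x16
Op 3 fold_left: fold axis v@8; visible region now rows[0,1) x cols[0,8) = 1x8
Op 4 fold_left: fold axis v@4; visible region now rows[0,1) x cols[0,4) = 1x4
Op 5 fold_left: fold axis v@2; visible region now rows[0,1) x cols[0,2) = 1x2
Op 6 cut(0, 0): punch at orig (0,0); cuts so far [(0, 0)]; region rows[0,1) x cols[0,2) = 1x2
Unfold 1 (reflect across v@2): 2 holes -> [(0, 0), (0, 3)]
Unfold 2 (reflect across v@4): 4 holes -> [(0, 0), (0, 3), (0, 4), (0, 7)]
Unfold 3 (reflect across v@8): 8 holes -> [(0, 0), (0, 3), (0, 4), (0, 7), (0, 8), (0, 11), (0, 12), (0, 15)]
Unfold 4 (reflect across h@1): 16 holes -> [(0, 0), (0, 3), (0, 4), (0, 7), (0, 8), (0, 11), (0, 12), (0, 15), (1, 0), (1, 3), (1, 4), (1, 7), (1, 8), (1, 11), (1, 12), (1, 15)]
Unfold 5 (reflect across h@2): 32 holes -> [(0, 0), (0, 3), (0, 4), (0, 7), (0, 8), (0, 11), (0, 12), (0, 15), (1, 0), (1, 3), (1, 4), (1, 7), (1, 8), (1, 11), (1, 12), (1, 15), (2, 0), (2, 3), (2, 4), (2, 7), (2, 8), (2, 11), (2, 12), (2, 15), (3, 0), (3, 3), (3, 4), (3, 7), (3, 8), (3, 11), (3, 12), (3, 15)]
Holes: [(0, 0), (0, 3), (0, 4), (0, 7), (0, 8), (0, 11), (0, 12), (0, 15), (1, 0), (1, 3), (1, 4), (1, 7), (1, 8), (1, 11), (1, 12), (1, 15), (2, 0), (2, 3), (2, 4), (2, 7), (2, 8), (2, 11), (2, 12), (2, 15), (3, 0), (3, 3), (3, 4), (3, 7), (3, 8), (3, 11), (3, 12), (3, 15)]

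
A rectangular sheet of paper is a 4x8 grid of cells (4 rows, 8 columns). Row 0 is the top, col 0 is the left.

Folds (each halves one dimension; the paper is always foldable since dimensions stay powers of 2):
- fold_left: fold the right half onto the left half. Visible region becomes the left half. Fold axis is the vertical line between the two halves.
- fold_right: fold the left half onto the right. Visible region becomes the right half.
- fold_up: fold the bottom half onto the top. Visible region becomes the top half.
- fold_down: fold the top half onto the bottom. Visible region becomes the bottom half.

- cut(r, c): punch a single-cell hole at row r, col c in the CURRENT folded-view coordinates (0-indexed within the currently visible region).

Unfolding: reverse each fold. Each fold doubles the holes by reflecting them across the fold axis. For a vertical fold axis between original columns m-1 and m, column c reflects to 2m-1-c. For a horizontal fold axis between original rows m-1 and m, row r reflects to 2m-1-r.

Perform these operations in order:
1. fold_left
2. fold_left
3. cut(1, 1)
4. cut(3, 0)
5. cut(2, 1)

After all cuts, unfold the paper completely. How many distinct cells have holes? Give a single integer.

Op 1 fold_left: fold axis v@4; visible region now rows[0,4) x cols[0,4) = 4x4
Op 2 fold_left: fold axis v@2; visible region now rows[0,4) x cols[0,2) = 4x2
Op 3 cut(1, 1): punch at orig (1,1); cuts so far [(1, 1)]; region rows[0,4) x cols[0,2) = 4x2
Op 4 cut(3, 0): punch at orig (3,0); cuts so far [(1, 1), (3, 0)]; region rows[0,4) x cols[0,2) = 4x2
Op 5 cut(2, 1): punch at orig (2,1); cuts so far [(1, 1), (2, 1), (3, 0)]; region rows[0,4) x cols[0,2) = 4x2
Unfold 1 (reflect across v@2): 6 holes -> [(1, 1), (1, 2), (2, 1), (2, 2), (3, 0), (3, 3)]
Unfold 2 (reflect across v@4): 12 holes -> [(1, 1), (1, 2), (1, 5), (1, 6), (2, 1), (2, 2), (2, 5), (2, 6), (3, 0), (3, 3), (3, 4), (3, 7)]

Answer: 12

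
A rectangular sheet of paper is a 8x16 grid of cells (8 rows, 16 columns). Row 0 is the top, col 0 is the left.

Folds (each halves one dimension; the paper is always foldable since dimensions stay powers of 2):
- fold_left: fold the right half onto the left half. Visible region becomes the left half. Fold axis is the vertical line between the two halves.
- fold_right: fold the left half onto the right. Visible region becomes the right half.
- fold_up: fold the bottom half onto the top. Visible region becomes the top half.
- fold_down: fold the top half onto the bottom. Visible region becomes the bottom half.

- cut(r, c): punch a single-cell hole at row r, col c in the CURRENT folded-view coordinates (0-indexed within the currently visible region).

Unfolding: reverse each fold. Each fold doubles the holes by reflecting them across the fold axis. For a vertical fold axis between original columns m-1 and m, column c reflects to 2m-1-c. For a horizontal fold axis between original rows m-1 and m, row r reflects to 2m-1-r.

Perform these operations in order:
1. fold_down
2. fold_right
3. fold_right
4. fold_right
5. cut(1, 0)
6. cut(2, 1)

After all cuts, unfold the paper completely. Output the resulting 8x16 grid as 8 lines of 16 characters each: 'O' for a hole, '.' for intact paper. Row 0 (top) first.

Answer: ................
O..OO..OO..OO..O
.OO..OO..OO..OO.
................
................
.OO..OO..OO..OO.
O..OO..OO..OO..O
................

Derivation:
Op 1 fold_down: fold axis h@4; visible region now rows[4,8) x cols[0,16) = 4x16
Op 2 fold_right: fold axis v@8; visible region now rows[4,8) x cols[8,16) = 4x8
Op 3 fold_right: fold axis v@12; visible region now rows[4,8) x cols[12,16) = 4x4
Op 4 fold_right: fold axis v@14; visible region now rows[4,8) x cols[14,16) = 4x2
Op 5 cut(1, 0): punch at orig (5,14); cuts so far [(5, 14)]; region rows[4,8) x cols[14,16) = 4x2
Op 6 cut(2, 1): punch at orig (6,15); cuts so far [(5, 14), (6, 15)]; region rows[4,8) x cols[14,16) = 4x2
Unfold 1 (reflect across v@14): 4 holes -> [(5, 13), (5, 14), (6, 12), (6, 15)]
Unfold 2 (reflect across v@12): 8 holes -> [(5, 9), (5, 10), (5, 13), (5, 14), (6, 8), (6, 11), (6, 12), (6, 15)]
Unfold 3 (reflect across v@8): 16 holes -> [(5, 1), (5, 2), (5, 5), (5, 6), (5, 9), (5, 10), (5, 13), (5, 14), (6, 0), (6, 3), (6, 4), (6, 7), (6, 8), (6, 11), (6, 12), (6, 15)]
Unfold 4 (reflect across h@4): 32 holes -> [(1, 0), (1, 3), (1, 4), (1, 7), (1, 8), (1, 11), (1, 12), (1, 15), (2, 1), (2, 2), (2, 5), (2, 6), (2, 9), (2, 10), (2, 13), (2, 14), (5, 1), (5, 2), (5, 5), (5, 6), (5, 9), (5, 10), (5, 13), (5, 14), (6, 0), (6, 3), (6, 4), (6, 7), (6, 8), (6, 11), (6, 12), (6, 15)]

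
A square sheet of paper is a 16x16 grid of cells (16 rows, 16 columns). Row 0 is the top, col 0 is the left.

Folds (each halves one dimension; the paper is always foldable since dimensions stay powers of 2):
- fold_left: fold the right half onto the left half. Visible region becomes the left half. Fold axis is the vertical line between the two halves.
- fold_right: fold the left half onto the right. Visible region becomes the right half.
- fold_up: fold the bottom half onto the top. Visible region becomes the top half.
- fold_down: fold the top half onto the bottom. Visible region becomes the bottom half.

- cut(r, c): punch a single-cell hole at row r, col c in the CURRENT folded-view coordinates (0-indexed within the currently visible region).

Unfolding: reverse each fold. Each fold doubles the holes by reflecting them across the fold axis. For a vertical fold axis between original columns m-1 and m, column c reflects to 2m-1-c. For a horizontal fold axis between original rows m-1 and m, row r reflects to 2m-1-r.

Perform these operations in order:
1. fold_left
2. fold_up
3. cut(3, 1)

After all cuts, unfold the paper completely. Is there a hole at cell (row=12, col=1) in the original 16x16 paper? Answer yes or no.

Op 1 fold_left: fold axis v@8; visible region now rows[0,16) x cols[0,8) = 16x8
Op 2 fold_up: fold axis h@8; visible region now rows[0,8) x cols[0,8) = 8x8
Op 3 cut(3, 1): punch at orig (3,1); cuts so far [(3, 1)]; region rows[0,8) x cols[0,8) = 8x8
Unfold 1 (reflect across h@8): 2 holes -> [(3, 1), (12, 1)]
Unfold 2 (reflect across v@8): 4 holes -> [(3, 1), (3, 14), (12, 1), (12, 14)]
Holes: [(3, 1), (3, 14), (12, 1), (12, 14)]

Answer: yes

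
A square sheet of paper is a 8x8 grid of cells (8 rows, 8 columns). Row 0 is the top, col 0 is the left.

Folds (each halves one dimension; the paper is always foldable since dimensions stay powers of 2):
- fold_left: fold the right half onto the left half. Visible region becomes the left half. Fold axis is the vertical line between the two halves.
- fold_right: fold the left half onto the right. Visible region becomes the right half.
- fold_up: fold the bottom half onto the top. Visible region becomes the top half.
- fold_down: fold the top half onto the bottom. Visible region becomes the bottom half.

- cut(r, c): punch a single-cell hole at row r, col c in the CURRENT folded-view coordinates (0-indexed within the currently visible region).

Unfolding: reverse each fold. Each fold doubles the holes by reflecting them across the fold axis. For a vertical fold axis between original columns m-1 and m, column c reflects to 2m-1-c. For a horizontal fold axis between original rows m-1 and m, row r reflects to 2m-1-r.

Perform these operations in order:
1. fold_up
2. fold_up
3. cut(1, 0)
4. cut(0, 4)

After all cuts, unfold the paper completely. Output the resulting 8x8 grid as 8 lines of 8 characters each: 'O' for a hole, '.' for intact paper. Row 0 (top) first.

Answer: ....O...
O.......
O.......
....O...
....O...
O.......
O.......
....O...

Derivation:
Op 1 fold_up: fold axis h@4; visible region now rows[0,4) x cols[0,8) = 4x8
Op 2 fold_up: fold axis h@2; visible region now rows[0,2) x cols[0,8) = 2x8
Op 3 cut(1, 0): punch at orig (1,0); cuts so far [(1, 0)]; region rows[0,2) x cols[0,8) = 2x8
Op 4 cut(0, 4): punch at orig (0,4); cuts so far [(0, 4), (1, 0)]; region rows[0,2) x cols[0,8) = 2x8
Unfold 1 (reflect across h@2): 4 holes -> [(0, 4), (1, 0), (2, 0), (3, 4)]
Unfold 2 (reflect across h@4): 8 holes -> [(0, 4), (1, 0), (2, 0), (3, 4), (4, 4), (5, 0), (6, 0), (7, 4)]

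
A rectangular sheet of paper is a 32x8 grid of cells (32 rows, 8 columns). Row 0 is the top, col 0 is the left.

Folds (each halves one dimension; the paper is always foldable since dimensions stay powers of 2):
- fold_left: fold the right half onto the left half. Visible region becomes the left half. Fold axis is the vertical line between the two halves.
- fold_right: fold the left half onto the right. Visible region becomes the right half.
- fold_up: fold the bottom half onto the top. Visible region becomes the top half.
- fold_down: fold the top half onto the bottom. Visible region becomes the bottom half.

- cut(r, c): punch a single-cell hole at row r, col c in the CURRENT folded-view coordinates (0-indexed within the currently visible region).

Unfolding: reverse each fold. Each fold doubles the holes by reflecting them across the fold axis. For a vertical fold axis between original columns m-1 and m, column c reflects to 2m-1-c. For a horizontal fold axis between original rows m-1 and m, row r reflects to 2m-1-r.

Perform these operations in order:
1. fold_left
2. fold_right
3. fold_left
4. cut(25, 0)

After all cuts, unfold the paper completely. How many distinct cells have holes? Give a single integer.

Op 1 fold_left: fold axis v@4; visible region now rows[0,32) x cols[0,4) = 32x4
Op 2 fold_right: fold axis v@2; visible region now rows[0,32) x cols[2,4) = 32x2
Op 3 fold_left: fold axis v@3; visible region now rows[0,32) x cols[2,3) = 32x1
Op 4 cut(25, 0): punch at orig (25,2); cuts so far [(25, 2)]; region rows[0,32) x cols[2,3) = 32x1
Unfold 1 (reflect across v@3): 2 holes -> [(25, 2), (25, 3)]
Unfold 2 (reflect across v@2): 4 holes -> [(25, 0), (25, 1), (25, 2), (25, 3)]
Unfold 3 (reflect across v@4): 8 holes -> [(25, 0), (25, 1), (25, 2), (25, 3), (25, 4), (25, 5), (25, 6), (25, 7)]

Answer: 8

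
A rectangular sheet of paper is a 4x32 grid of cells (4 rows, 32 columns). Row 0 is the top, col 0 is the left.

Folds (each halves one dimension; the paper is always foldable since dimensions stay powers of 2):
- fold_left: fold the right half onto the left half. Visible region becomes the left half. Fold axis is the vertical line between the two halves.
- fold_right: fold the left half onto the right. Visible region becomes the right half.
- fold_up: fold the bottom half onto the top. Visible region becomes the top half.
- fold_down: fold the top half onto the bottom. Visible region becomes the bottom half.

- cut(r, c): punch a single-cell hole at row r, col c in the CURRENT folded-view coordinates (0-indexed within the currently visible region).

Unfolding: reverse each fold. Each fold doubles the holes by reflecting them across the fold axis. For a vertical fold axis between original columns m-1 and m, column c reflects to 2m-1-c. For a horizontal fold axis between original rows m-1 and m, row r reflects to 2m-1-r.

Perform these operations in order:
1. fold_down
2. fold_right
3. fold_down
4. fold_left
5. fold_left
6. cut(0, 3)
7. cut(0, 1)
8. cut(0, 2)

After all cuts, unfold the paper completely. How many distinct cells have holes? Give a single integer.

Op 1 fold_down: fold axis h@2; visible region now rows[2,4) x cols[0,32) = 2x32
Op 2 fold_right: fold axis v@16; visible region now rows[2,4) x cols[16,32) = 2x16
Op 3 fold_down: fold axis h@3; visible region now rows[3,4) x cols[16,32) = 1x16
Op 4 fold_left: fold axis v@24; visible region now rows[3,4) x cols[16,24) = 1x8
Op 5 fold_left: fold axis v@20; visible region now rows[3,4) x cols[16,20) = 1x4
Op 6 cut(0, 3): punch at orig (3,19); cuts so far [(3, 19)]; region rows[3,4) x cols[16,20) = 1x4
Op 7 cut(0, 1): punch at orig (3,17); cuts so far [(3, 17), (3, 19)]; region rows[3,4) x cols[16,20) = 1x4
Op 8 cut(0, 2): punch at orig (3,18); cuts so far [(3, 17), (3, 18), (3, 19)]; region rows[3,4) x cols[16,20) = 1x4
Unfold 1 (reflect across v@20): 6 holes -> [(3, 17), (3, 18), (3, 19), (3, 20), (3, 21), (3, 22)]
Unfold 2 (reflect across v@24): 12 holes -> [(3, 17), (3, 18), (3, 19), (3, 20), (3, 21), (3, 22), (3, 25), (3, 26), (3, 27), (3, 28), (3, 29), (3, 30)]
Unfold 3 (reflect across h@3): 24 holes -> [(2, 17), (2, 18), (2, 19), (2, 20), (2, 21), (2, 22), (2, 25), (2, 26), (2, 27), (2, 28), (2, 29), (2, 30), (3, 17), (3, 18), (3, 19), (3, 20), (3, 21), (3, 22), (3, 25), (3, 26), (3, 27), (3, 28), (3, 29), (3, 30)]
Unfold 4 (reflect across v@16): 48 holes -> [(2, 1), (2, 2), (2, 3), (2, 4), (2, 5), (2, 6), (2, 9), (2, 10), (2, 11), (2, 12), (2, 13), (2, 14), (2, 17), (2, 18), (2, 19), (2, 20), (2, 21), (2, 22), (2, 25), (2, 26), (2, 27), (2, 28), (2, 29), (2, 30), (3, 1), (3, 2), (3, 3), (3, 4), (3, 5), (3, 6), (3, 9), (3, 10), (3, 11), (3, 12), (3, 13), (3, 14), (3, 17), (3, 18), (3, 19), (3, 20), (3, 21), (3, 22), (3, 25), (3, 26), (3, 27), (3, 28), (3, 29), (3, 30)]
Unfold 5 (reflect across h@2): 96 holes -> [(0, 1), (0, 2), (0, 3), (0, 4), (0, 5), (0, 6), (0, 9), (0, 10), (0, 11), (0, 12), (0, 13), (0, 14), (0, 17), (0, 18), (0, 19), (0, 20), (0, 21), (0, 22), (0, 25), (0, 26), (0, 27), (0, 28), (0, 29), (0, 30), (1, 1), (1, 2), (1, 3), (1, 4), (1, 5), (1, 6), (1, 9), (1, 10), (1, 11), (1, 12), (1, 13), (1, 14), (1, 17), (1, 18), (1, 19), (1, 20), (1, 21), (1, 22), (1, 25), (1, 26), (1, 27), (1, 28), (1, 29), (1, 30), (2, 1), (2, 2), (2, 3), (2, 4), (2, 5), (2, 6), (2, 9), (2, 10), (2, 11), (2, 12), (2, 13), (2, 14), (2, 17), (2, 18), (2, 19), (2, 20), (2, 21), (2, 22), (2, 25), (2, 26), (2, 27), (2, 28), (2, 29), (2, 30), (3, 1), (3, 2), (3, 3), (3, 4), (3, 5), (3, 6), (3, 9), (3, 10), (3, 11), (3, 12), (3, 13), (3, 14), (3, 17), (3, 18), (3, 19), (3, 20), (3, 21), (3, 22), (3, 25), (3, 26), (3, 27), (3, 28), (3, 29), (3, 30)]

Answer: 96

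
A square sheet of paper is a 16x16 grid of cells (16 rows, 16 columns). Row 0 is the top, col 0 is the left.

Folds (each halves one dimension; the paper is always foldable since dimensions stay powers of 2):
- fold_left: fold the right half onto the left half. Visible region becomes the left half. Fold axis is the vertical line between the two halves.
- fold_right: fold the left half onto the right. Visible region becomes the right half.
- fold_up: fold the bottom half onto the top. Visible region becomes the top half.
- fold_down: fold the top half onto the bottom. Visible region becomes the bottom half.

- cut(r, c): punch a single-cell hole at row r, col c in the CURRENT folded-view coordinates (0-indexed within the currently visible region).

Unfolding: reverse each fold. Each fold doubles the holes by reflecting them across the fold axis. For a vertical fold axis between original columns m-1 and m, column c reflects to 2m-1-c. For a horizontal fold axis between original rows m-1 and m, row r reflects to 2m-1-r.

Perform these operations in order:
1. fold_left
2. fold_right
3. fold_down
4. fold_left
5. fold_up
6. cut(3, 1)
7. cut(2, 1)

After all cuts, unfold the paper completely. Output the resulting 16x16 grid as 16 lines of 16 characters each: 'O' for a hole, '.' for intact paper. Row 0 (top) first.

Answer: ................
................
.OO..OO..OO..OO.
.OO..OO..OO..OO.
.OO..OO..OO..OO.
.OO..OO..OO..OO.
................
................
................
................
.OO..OO..OO..OO.
.OO..OO..OO..OO.
.OO..OO..OO..OO.
.OO..OO..OO..OO.
................
................

Derivation:
Op 1 fold_left: fold axis v@8; visible region now rows[0,16) x cols[0,8) = 16x8
Op 2 fold_right: fold axis v@4; visible region now rows[0,16) x cols[4,8) = 16x4
Op 3 fold_down: fold axis h@8; visible region now rows[8,16) x cols[4,8) = 8x4
Op 4 fold_left: fold axis v@6; visible region now rows[8,16) x cols[4,6) = 8x2
Op 5 fold_up: fold axis h@12; visible region now rows[8,12) x cols[4,6) = 4x2
Op 6 cut(3, 1): punch at orig (11,5); cuts so far [(11, 5)]; region rows[8,12) x cols[4,6) = 4x2
Op 7 cut(2, 1): punch at orig (10,5); cuts so far [(10, 5), (11, 5)]; region rows[8,12) x cols[4,6) = 4x2
Unfold 1 (reflect across h@12): 4 holes -> [(10, 5), (11, 5), (12, 5), (13, 5)]
Unfold 2 (reflect across v@6): 8 holes -> [(10, 5), (10, 6), (11, 5), (11, 6), (12, 5), (12, 6), (13, 5), (13, 6)]
Unfold 3 (reflect across h@8): 16 holes -> [(2, 5), (2, 6), (3, 5), (3, 6), (4, 5), (4, 6), (5, 5), (5, 6), (10, 5), (10, 6), (11, 5), (11, 6), (12, 5), (12, 6), (13, 5), (13, 6)]
Unfold 4 (reflect across v@4): 32 holes -> [(2, 1), (2, 2), (2, 5), (2, 6), (3, 1), (3, 2), (3, 5), (3, 6), (4, 1), (4, 2), (4, 5), (4, 6), (5, 1), (5, 2), (5, 5), (5, 6), (10, 1), (10, 2), (10, 5), (10, 6), (11, 1), (11, 2), (11, 5), (11, 6), (12, 1), (12, 2), (12, 5), (12, 6), (13, 1), (13, 2), (13, 5), (13, 6)]
Unfold 5 (reflect across v@8): 64 holes -> [(2, 1), (2, 2), (2, 5), (2, 6), (2, 9), (2, 10), (2, 13), (2, 14), (3, 1), (3, 2), (3, 5), (3, 6), (3, 9), (3, 10), (3, 13), (3, 14), (4, 1), (4, 2), (4, 5), (4, 6), (4, 9), (4, 10), (4, 13), (4, 14), (5, 1), (5, 2), (5, 5), (5, 6), (5, 9), (5, 10), (5, 13), (5, 14), (10, 1), (10, 2), (10, 5), (10, 6), (10, 9), (10, 10), (10, 13), (10, 14), (11, 1), (11, 2), (11, 5), (11, 6), (11, 9), (11, 10), (11, 13), (11, 14), (12, 1), (12, 2), (12, 5), (12, 6), (12, 9), (12, 10), (12, 13), (12, 14), (13, 1), (13, 2), (13, 5), (13, 6), (13, 9), (13, 10), (13, 13), (13, 14)]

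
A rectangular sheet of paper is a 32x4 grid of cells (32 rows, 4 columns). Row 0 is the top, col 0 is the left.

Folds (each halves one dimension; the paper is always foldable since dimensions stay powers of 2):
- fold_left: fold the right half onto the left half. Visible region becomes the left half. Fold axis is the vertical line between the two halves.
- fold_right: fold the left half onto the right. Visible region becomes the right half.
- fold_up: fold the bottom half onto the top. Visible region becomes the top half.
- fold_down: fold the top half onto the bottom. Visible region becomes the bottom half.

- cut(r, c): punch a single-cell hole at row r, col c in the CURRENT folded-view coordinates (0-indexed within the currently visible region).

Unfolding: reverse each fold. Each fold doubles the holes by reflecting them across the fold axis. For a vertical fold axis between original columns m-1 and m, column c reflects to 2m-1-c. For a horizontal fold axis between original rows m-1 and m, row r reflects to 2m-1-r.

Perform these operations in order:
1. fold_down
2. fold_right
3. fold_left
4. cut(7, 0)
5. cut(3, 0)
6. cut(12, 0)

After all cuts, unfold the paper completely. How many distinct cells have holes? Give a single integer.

Answer: 24

Derivation:
Op 1 fold_down: fold axis h@16; visible region now rows[16,32) x cols[0,4) = 16x4
Op 2 fold_right: fold axis v@2; visible region now rows[16,32) x cols[2,4) = 16x2
Op 3 fold_left: fold axis v@3; visible region now rows[16,32) x cols[2,3) = 16x1
Op 4 cut(7, 0): punch at orig (23,2); cuts so far [(23, 2)]; region rows[16,32) x cols[2,3) = 16x1
Op 5 cut(3, 0): punch at orig (19,2); cuts so far [(19, 2), (23, 2)]; region rows[16,32) x cols[2,3) = 16x1
Op 6 cut(12, 0): punch at orig (28,2); cuts so far [(19, 2), (23, 2), (28, 2)]; region rows[16,32) x cols[2,3) = 16x1
Unfold 1 (reflect across v@3): 6 holes -> [(19, 2), (19, 3), (23, 2), (23, 3), (28, 2), (28, 3)]
Unfold 2 (reflect across v@2): 12 holes -> [(19, 0), (19, 1), (19, 2), (19, 3), (23, 0), (23, 1), (23, 2), (23, 3), (28, 0), (28, 1), (28, 2), (28, 3)]
Unfold 3 (reflect across h@16): 24 holes -> [(3, 0), (3, 1), (3, 2), (3, 3), (8, 0), (8, 1), (8, 2), (8, 3), (12, 0), (12, 1), (12, 2), (12, 3), (19, 0), (19, 1), (19, 2), (19, 3), (23, 0), (23, 1), (23, 2), (23, 3), (28, 0), (28, 1), (28, 2), (28, 3)]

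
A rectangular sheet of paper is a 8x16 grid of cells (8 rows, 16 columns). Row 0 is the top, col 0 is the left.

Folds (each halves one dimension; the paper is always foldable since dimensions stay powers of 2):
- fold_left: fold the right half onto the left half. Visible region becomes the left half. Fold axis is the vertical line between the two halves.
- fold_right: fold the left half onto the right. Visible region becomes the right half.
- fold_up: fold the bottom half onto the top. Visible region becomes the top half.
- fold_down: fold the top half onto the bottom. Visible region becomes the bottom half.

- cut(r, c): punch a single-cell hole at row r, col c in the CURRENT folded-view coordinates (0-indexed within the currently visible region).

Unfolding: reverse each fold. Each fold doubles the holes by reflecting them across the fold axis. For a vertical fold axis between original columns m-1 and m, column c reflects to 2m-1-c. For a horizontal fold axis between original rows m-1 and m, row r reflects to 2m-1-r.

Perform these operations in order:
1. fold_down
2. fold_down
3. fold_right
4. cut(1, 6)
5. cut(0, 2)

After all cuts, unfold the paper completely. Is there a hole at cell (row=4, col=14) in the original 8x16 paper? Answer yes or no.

Answer: yes

Derivation:
Op 1 fold_down: fold axis h@4; visible region now rows[4,8) x cols[0,16) = 4x16
Op 2 fold_down: fold axis h@6; visible region now rows[6,8) x cols[0,16) = 2x16
Op 3 fold_right: fold axis v@8; visible region now rows[6,8) x cols[8,16) = 2x8
Op 4 cut(1, 6): punch at orig (7,14); cuts so far [(7, 14)]; region rows[6,8) x cols[8,16) = 2x8
Op 5 cut(0, 2): punch at orig (6,10); cuts so far [(6, 10), (7, 14)]; region rows[6,8) x cols[8,16) = 2x8
Unfold 1 (reflect across v@8): 4 holes -> [(6, 5), (6, 10), (7, 1), (7, 14)]
Unfold 2 (reflect across h@6): 8 holes -> [(4, 1), (4, 14), (5, 5), (5, 10), (6, 5), (6, 10), (7, 1), (7, 14)]
Unfold 3 (reflect across h@4): 16 holes -> [(0, 1), (0, 14), (1, 5), (1, 10), (2, 5), (2, 10), (3, 1), (3, 14), (4, 1), (4, 14), (5, 5), (5, 10), (6, 5), (6, 10), (7, 1), (7, 14)]
Holes: [(0, 1), (0, 14), (1, 5), (1, 10), (2, 5), (2, 10), (3, 1), (3, 14), (4, 1), (4, 14), (5, 5), (5, 10), (6, 5), (6, 10), (7, 1), (7, 14)]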